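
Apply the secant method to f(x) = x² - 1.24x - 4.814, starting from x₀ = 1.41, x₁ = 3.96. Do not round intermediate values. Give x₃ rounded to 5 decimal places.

Secant update: x_(k+1) = x_k − f(x_k)·(x_k − x_(k-1))/(f(x_k) − f(x_(k-1))).
f(x_0) = -4.574300, f(x_1) = 5.957200
x_2 = 3.960000 - (5.957200)·(3.960000 - 1.410000)/(5.957200 - (-4.574300)) = 2.517579; f(x_2) = -1.597595
x_3 = 2.517579 - (-1.597595)·(2.517579 - 3.960000)/(-1.597595 - (5.957200)) = 2.822604; f(x_3) = -0.346935

2.82260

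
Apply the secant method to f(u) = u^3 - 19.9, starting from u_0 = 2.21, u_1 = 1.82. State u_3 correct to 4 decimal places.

2.6161

f(u_0) = -9.106139, f(u_1) = -13.871432
u_2 = 1.820000 - (-13.871432)·(1.820000 - 2.210000)/(-13.871432 - (-9.106139)) = 2.955263; f(u_2) = 5.910011
u_3 = 2.955263 - (5.910011)·(2.955263 - 1.820000)/(5.910011 - (-13.871432)) = 2.616085; f(u_3) = -1.995767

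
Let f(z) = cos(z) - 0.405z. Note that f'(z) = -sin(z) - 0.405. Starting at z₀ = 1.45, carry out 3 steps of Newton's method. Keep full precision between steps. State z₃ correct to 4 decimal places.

z_0 = 1.450000: f = -0.466747, f' = -1.397713 → z_1 = 1.450000 - (-0.466747)/(-1.397713) = 1.116064
z_1 = 1.116064: f = -0.012784, f' = -1.303378 → z_2 = 1.116064 - (-0.012784)/(-1.303378) = 1.106256
z_2 = 1.106256: f = -0.000021, f' = -1.299027 → z_3 = 1.106256 - (-0.000021)/(-1.299027) = 1.106239

1.1062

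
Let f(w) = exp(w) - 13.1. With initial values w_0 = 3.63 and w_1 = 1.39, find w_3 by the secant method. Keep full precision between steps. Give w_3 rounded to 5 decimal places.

3.03795

f(w_0) = 24.612817, f(w_1) = -9.085150
w_2 = 1.390000 - (-9.085150)·(1.390000 - 3.630000)/(-9.085150 - (24.612817)) = 1.993916; f(w_2) = -5.755764
w_3 = 1.993916 - (-5.755764)·(1.993916 - 1.390000)/(-5.755764 - (-9.085150)) = 3.037951; f(w_3) = 7.762455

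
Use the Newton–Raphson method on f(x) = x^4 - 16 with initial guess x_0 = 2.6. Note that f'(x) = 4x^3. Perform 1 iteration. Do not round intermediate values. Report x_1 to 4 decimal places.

x_0 = 2.600000: f = 29.697600, f' = 70.304000 → x_1 = 2.600000 - (29.697600)/(70.304000) = 2.177583

2.1776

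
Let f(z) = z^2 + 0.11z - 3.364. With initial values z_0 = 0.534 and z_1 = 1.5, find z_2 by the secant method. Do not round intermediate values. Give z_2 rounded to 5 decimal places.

f(z_0) = -3.020104, f(z_1) = -0.949000
z_2 = 1.500000 - (-0.949000)·(1.500000 - 0.534000)/(-0.949000 - (-3.020104)) = 1.942631; f(z_2) = 0.623503

1.94263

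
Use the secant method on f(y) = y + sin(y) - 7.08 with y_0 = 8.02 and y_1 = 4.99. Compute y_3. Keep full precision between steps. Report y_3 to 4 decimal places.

f(y_0) = 1.926251, f(y_1) = -3.051713
y_2 = 4.990000 - (-3.051713)·(4.990000 - 8.020000)/(-3.051713 - (1.926251)) = 6.847525; f(y_2) = 0.302382
y_3 = 6.847525 - (0.302382)·(6.847525 - 4.990000)/(0.302382 - (-3.051713)) = 6.680063; f(y_3) = -0.013397

6.6801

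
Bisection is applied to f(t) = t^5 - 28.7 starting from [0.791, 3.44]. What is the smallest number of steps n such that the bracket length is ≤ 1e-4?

Initial width b − a = 3.44 − 0.791 = 2.649000.
After n steps the width is (b−a)/2^n; need (b−a)/2^n ≤ 1e-4.
So n ≥ log₂(2.649000/1e-4) = log₂(26490.0000) ≈ 14.6932.
Hence n = 15.

15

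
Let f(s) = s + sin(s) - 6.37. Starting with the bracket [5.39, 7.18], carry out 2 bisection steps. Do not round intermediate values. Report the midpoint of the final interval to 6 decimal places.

f(5.390000) = -1.759073, f(7.180000) = 1.591343 (opposite signs)
step 1: m = 6.285000, f(m) = -0.083185 < 0 → root in [6.285000, 7.180000]
step 2: m = 6.732500, f(m) = 0.796848 > 0 → root in [6.285000, 6.732500]
Midpoint of [6.285000, 6.732500] = 6.508750

6.508750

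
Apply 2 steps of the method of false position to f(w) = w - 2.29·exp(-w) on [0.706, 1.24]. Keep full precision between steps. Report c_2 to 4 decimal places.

f(0.706000) = -0.424378, f(1.240000) = 0.577310
step 1: c = 0.932236, f(c) = 0.030726 > 0 → new bracket [0.706000, 0.932236]
step 2: c = 0.916962, f(c) = 0.001576 > 0 → new bracket [0.706000, 0.916962]

0.9170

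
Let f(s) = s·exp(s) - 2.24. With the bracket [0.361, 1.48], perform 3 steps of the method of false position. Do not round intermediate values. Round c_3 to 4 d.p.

False-position update: c = (a·f(b) − b·f(a))/(f(b) − f(a)); replace the endpoint whose sign matches f(c).
f(0.361000) = -1.722050, f(1.480000) = 4.261560
step 1: c = 0.683042, f(c) = -0.887651 < 0 → new bracket [0.683042, 1.480000]
step 2: c = 0.820426, f(c) = -0.376428 < 0 → new bracket [0.820426, 1.480000]
step 3: c = 0.873959, f(c) = -0.145665 < 0 → new bracket [0.873959, 1.480000]

0.8740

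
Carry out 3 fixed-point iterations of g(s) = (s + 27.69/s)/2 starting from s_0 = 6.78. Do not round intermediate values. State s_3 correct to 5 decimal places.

s_1 = g(6.780000) = 5.432035
s_2 = g(5.432035) = 5.264786
s_3 = g(5.264786) = 5.262130

5.26213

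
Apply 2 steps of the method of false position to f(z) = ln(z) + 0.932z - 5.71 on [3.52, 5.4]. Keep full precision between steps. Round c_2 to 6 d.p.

False-position update: c = (a·f(b) − b·f(a))/(f(b) − f(a)); replace the endpoint whose sign matches f(c).
f(3.520000) = -1.170899, f(5.400000) = 1.009199
step 1: c = 4.529721, f(c) = 0.022360 > 0 → new bracket [3.520000, 4.529721]
step 2: c = 4.510800, f(c) = 0.000540 > 0 → new bracket [3.520000, 4.510800]

4.510800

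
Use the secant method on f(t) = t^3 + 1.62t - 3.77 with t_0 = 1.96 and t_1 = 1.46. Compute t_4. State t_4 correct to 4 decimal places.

f(t_0) = 6.934736, f(t_1) = 1.707336
t_2 = 1.460000 - (1.707336)·(1.460000 - 1.960000)/(1.707336 - (6.934736)) = 1.296694; f(t_2) = 0.510923
t_3 = 1.296694 - (0.510923)·(1.296694 - 1.460000)/(0.510923 - (1.707336)) = 1.226954; f(t_3) = 0.064744
t_4 = 1.226954 - (0.064744)·(1.226954 - 1.296694)/(0.064744 - (0.510923)) = 1.216835; f(t_4) = 0.003023

1.2168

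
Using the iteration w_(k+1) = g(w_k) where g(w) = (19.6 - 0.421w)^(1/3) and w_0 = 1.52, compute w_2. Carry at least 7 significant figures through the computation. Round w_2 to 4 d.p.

2.6437

w_1 = g(1.520000) = 2.666532
w_2 = g(2.666532) = 2.643708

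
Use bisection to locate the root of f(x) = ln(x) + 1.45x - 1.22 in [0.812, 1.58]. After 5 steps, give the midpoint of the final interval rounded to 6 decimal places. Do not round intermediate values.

0.896000

f(0.812000) = -0.250855, f(1.580000) = 1.528425 (opposite signs)
step 1: m = 1.196000, f(m) = 0.693183 > 0 → root in [0.812000, 1.196000]
step 2: m = 1.004000, f(m) = 0.239792 > 0 → root in [0.812000, 1.004000]
step 3: m = 0.908000, f(m) = 0.000089 > 0 → root in [0.812000, 0.908000]
step 4: m = 0.860000, f(m) = -0.123823 < 0 → root in [0.860000, 0.908000]
step 5: m = 0.884000, f(m) = -0.061498 < 0 → root in [0.884000, 0.908000]
Midpoint of [0.884000, 0.908000] = 0.896000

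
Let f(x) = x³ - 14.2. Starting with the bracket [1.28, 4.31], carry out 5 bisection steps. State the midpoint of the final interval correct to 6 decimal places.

2.463594

f(1.280000) = -12.102848, f(4.310000) = 65.862991 (opposite signs)
step 1: m = 2.795000, f(m) = 7.634610 > 0 → root in [1.280000, 2.795000]
step 2: m = 2.037500, f(m) = -5.741510 < 0 → root in [2.037500, 2.795000]
step 3: m = 2.416250, f(m) = -0.093294 < 0 → root in [2.416250, 2.795000]
step 4: m = 2.605625, f(m) = 3.490322 > 0 → root in [2.416250, 2.605625]
step 5: m = 2.510937, f(m) = 1.630977 > 0 → root in [2.416250, 2.510937]
Midpoint of [2.416250, 2.510937] = 2.463594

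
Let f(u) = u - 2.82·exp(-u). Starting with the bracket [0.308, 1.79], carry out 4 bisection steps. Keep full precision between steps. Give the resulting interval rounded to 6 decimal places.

[0.956375, 1.049000]

f(0.308000) = -1.764461, f(1.790000) = 1.319172 (opposite signs)
step 1: m = 1.049000, f(m) = 0.061188 > 0 → root in [0.308000, 1.049000]
step 2: m = 0.678500, f(m) = -0.752305 < 0 → root in [0.678500, 1.049000]
step 3: m = 0.863750, f(m) = -0.325101 < 0 → root in [0.863750, 1.049000]
step 4: m = 0.956375, f(m) = -0.127304 < 0 → root in [0.956375, 1.049000]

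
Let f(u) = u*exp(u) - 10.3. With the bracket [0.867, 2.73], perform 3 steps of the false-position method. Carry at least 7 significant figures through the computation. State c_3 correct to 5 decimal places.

f(0.867000) = -8.236747, f(2.730000) = 31.558782
step 1: c = 1.252598, f(c) = -5.916633 < 0 → new bracket [1.252598, 2.730000]
step 2: c = 1.485850, f(c) = -3.734440 < 0 → new bracket [1.485850, 2.730000]
step 3: c = 1.617496, f(c) = -2.147084 < 0 → new bracket [1.617496, 2.730000]

1.61750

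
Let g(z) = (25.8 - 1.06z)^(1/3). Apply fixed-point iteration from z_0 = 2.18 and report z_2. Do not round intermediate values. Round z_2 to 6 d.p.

z_1 = g(2.180000) = 2.863888
z_2 = g(2.863888) = 2.834118

2.834118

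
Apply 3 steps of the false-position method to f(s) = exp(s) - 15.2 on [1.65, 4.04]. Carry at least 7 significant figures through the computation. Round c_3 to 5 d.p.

2.54280

f(1.650000) = -9.993020, f(4.040000) = 41.626343
step 1: c = 2.112681, f(c) = -6.929612 < 0 → new bracket [2.112681, 4.040000]
step 2: c = 2.387737, f(c) = -4.311179 < 0 → new bracket [2.387737, 4.040000]
step 3: c = 2.542800, f(c) = -2.484783 < 0 → new bracket [2.542800, 4.040000]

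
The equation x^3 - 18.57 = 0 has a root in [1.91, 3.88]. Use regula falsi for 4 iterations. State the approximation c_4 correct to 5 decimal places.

f(1.910000) = -11.602129, f(3.880000) = 39.841072
step 1: c = 2.354300, f(c) = -5.520761 < 0 → new bracket [2.354300, 3.880000]
step 2: c = 2.539985, f(c) = -2.183227 < 0 → new bracket [2.539985, 3.880000]
step 3: c = 2.609601, f(c) = -0.798576 < 0 → new bracket [2.609601, 3.880000]
step 4: c = 2.634564, f(c) = -0.283675 < 0 → new bracket [2.634564, 3.880000]

2.63456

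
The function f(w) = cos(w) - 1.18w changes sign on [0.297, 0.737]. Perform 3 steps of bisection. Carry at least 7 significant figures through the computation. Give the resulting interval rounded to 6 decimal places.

f(0.297000) = 0.605759, f(0.737000) = -0.129172 (opposite signs)
step 1: m = 0.517000, f(m) = 0.259246 > 0 → root in [0.517000, 0.737000]
step 2: m = 0.627000, f(m) = 0.069931 > 0 → root in [0.627000, 0.737000]
step 3: m = 0.682000, f(m) = -0.028446 < 0 → root in [0.627000, 0.682000]

[0.627000, 0.682000]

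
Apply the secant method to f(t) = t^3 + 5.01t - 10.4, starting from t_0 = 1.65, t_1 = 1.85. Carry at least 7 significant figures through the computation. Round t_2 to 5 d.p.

1.48399

f(t_0) = 2.358625, f(t_1) = 5.200125
t_2 = 1.850000 - (5.200125)·(1.850000 - 1.650000)/(5.200125 - (2.358625)) = 1.483987; f(t_2) = 0.302841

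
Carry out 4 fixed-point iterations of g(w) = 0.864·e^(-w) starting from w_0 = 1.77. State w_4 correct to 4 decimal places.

w_1 = g(1.770000) = 0.147168
w_2 = g(0.147168) = 0.745761
w_3 = g(0.745761) = 0.409858
w_4 = g(0.409858) = 0.573475

0.5735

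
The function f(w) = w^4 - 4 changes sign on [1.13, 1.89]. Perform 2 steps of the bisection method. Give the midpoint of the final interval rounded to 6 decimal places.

f(1.130000) = -2.369526, f(1.890000) = 8.759898 (opposite signs)
step 1: m = 1.510000, f(m) = 1.198856 > 0 → root in [1.130000, 1.510000]
step 2: m = 1.320000, f(m) = -0.964042 < 0 → root in [1.320000, 1.510000]
Midpoint of [1.320000, 1.510000] = 1.415000

1.415000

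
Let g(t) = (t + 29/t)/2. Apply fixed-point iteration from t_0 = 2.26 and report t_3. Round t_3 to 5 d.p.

t_1 = g(2.260000) = 7.545929
t_2 = g(7.545929) = 5.694530
t_3 = g(5.694530) = 5.393568

5.39357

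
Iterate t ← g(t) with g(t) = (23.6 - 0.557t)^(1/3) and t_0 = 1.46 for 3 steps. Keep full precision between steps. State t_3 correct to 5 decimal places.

2.80368

t_1 = g(1.460000) = 2.835052
t_2 = g(2.835052) = 2.802925
t_3 = g(2.802925) = 2.803684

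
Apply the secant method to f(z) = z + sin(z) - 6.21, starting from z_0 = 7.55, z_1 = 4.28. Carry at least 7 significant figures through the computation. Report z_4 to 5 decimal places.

f(z_0) = 2.294152, f(z_1) = -2.837967
z_2 = 4.280000 - (-2.837967)·(4.280000 - 7.550000)/(-2.837967 - (2.294152)) = 6.088250; f(z_2) = -0.315454
z_3 = 6.088250 - (-0.315454)·(6.088250 - 4.280000)/(-0.315454 - (-2.837967)) = 6.314381; f(z_3) = 0.135572
z_4 = 6.314381 - (0.135572)·(6.314381 - 6.088250)/(0.135572 - (-0.315454)) = 6.246409; f(z_4) = -0.000359

6.24641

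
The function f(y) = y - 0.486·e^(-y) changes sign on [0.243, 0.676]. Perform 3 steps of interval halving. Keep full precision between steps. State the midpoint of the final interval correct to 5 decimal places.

f(0.243000) = -0.138156, f(0.676000) = 0.428797 (opposite signs)
step 1: m = 0.459500, f(m) = 0.152543 > 0 → root in [0.243000, 0.459500]
step 2: m = 0.351250, f(m) = 0.009199 > 0 → root in [0.243000, 0.351250]
step 3: m = 0.297125, f(m) = -0.063949 < 0 → root in [0.297125, 0.351250]
Midpoint of [0.297125, 0.351250] = 0.324187

0.32419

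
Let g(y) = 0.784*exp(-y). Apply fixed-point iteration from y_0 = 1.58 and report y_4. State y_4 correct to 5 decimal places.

y_1 = g(1.580000) = 0.161484
y_2 = g(0.161484) = 0.667090
y_3 = g(0.667090) = 0.402349
y_4 = g(0.402349) = 0.524298

0.52430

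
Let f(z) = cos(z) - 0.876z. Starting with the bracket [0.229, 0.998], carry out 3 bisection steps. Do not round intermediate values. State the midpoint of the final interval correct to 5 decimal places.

f(0.229000) = 0.773290, f(0.998000) = -0.332264 (opposite signs)
step 1: m = 0.613500, f(m) = 0.280212 > 0 → root in [0.613500, 0.998000]
step 2: m = 0.805750, f(m) = -0.013267 < 0 → root in [0.613500, 0.805750]
step 3: m = 0.709625, f(m) = 0.136975 > 0 → root in [0.709625, 0.805750]
Midpoint of [0.709625, 0.805750] = 0.757687

0.75769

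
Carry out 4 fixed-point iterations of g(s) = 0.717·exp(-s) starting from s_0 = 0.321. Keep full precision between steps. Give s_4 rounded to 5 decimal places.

0.44894

s_1 = g(0.321000) = 0.520128
s_2 = g(0.520128) = 0.426216
s_3 = g(0.426216) = 0.468183
s_4 = g(0.468183) = 0.448942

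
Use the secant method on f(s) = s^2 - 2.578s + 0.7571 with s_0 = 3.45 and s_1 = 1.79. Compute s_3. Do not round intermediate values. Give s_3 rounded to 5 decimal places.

2.31380

f(s_0) = 3.765500, f(s_1) = -0.653420
s_2 = 1.790000 - (-0.653420)·(1.790000 - 3.450000)/(-0.653420 - (3.765500)) = 2.035462; f(s_2) = -0.347215
s_3 = 2.035462 - (-0.347215)·(2.035462 - 1.790000)/(-0.347215 - (-0.653420)) = 2.313799; f(s_3) = 0.145793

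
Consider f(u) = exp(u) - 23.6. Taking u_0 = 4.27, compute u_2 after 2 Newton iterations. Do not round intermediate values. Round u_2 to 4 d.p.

Newton update: u ← u − f(u)/f'(u).
f'(u) = exp(u)
u_0 = 4.270000: f = 47.921636, f' = 71.521636 → u_1 = 4.270000 - (47.921636)/(71.521636) = 3.599970
u_1 = 3.599970: f = 12.997140, f' = 36.597140 → u_2 = 3.599970 - (12.997140)/(36.597140) = 3.244829

3.2448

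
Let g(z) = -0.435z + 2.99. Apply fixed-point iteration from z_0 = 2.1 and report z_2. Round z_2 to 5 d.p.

z_1 = g(2.100000) = 2.076500
z_2 = g(2.076500) = 2.086723

2.08672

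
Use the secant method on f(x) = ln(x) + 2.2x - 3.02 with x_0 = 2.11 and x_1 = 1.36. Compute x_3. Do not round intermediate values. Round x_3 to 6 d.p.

1.265701

Secant update: x_(k+1) = x_k − f(x_k)·(x_k − x_(k-1))/(f(x_k) − f(x_(k-1))).
f(x_0) = 2.368688, f(x_1) = 0.279485
x_2 = 1.360000 - (0.279485)·(1.360000 - 2.110000)/(0.279485 - (2.368688)) = 1.259668; f(x_2) = -0.017882
x_3 = 1.259668 - (-0.017882)·(1.259668 - 1.360000)/(-0.017882 - (0.279485)) = 1.265701; f(x_3) = 0.000170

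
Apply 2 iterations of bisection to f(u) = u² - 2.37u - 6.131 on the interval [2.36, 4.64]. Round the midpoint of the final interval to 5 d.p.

3.78500

f(2.360000) = -6.154600, f(4.640000) = 4.401800 (opposite signs)
step 1: m = 3.500000, f(m) = -2.176000 < 0 → root in [3.500000, 4.640000]
step 2: m = 4.070000, f(m) = 0.788000 > 0 → root in [3.500000, 4.070000]
Midpoint of [3.500000, 4.070000] = 3.785000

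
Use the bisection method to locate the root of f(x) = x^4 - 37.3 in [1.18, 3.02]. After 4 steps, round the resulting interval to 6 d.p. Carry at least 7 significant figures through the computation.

f(1.180000) = -35.361222, f(3.020000) = 45.881696 (opposite signs)
step 1: m = 2.100000, f(m) = -17.851900 < 0 → root in [2.100000, 3.020000]
step 2: m = 2.560000, f(m) = 5.649673 > 0 → root in [2.100000, 2.560000]
step 3: m = 2.330000, f(m) = -7.827045 < 0 → root in [2.330000, 2.560000]
step 4: m = 2.445000, f(m) = -1.563217 < 0 → root in [2.445000, 2.560000]

[2.445000, 2.560000]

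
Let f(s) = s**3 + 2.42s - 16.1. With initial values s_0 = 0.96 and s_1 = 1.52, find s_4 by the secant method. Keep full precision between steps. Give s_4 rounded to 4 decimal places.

2.1774

f(s_0) = -12.892064, f(s_1) = -8.909792
s_2 = 1.520000 - (-8.909792)·(1.520000 - 0.960000)/(-8.909792 - (-12.892064)) = 2.772924; f(s_2) = 11.931783
s_3 = 2.772924 - (11.931783)·(2.772924 - 1.520000)/(11.931783 - (-8.909792)) = 2.055626; f(s_3) = -2.439134
s_4 = 2.055626 - (-2.439134)·(2.055626 - 2.772924)/(-2.439134 - (11.931783)) = 2.177371; f(s_4) = -0.507968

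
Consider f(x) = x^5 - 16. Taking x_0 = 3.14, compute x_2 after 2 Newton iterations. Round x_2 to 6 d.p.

f'(x) = 5x^4
x_0 = 3.140000: f = 289.244776, f' = 486.058561 → x_1 = 3.140000 - (289.244776)/(486.058561) = 2.544918
x_1 = 2.544918: f = 90.750234, f' = 209.732180 → x_2 = 2.544918 - (90.750234)/(209.732180) = 2.112222

2.112222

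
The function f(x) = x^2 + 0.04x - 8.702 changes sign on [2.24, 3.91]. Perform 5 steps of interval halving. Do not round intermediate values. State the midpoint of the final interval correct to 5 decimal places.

2.94453

f(2.240000) = -3.594800, f(3.910000) = 6.742500 (opposite signs)
step 1: m = 3.075000, f(m) = 0.876625 > 0 → root in [2.240000, 3.075000]
step 2: m = 2.657500, f(m) = -1.533394 < 0 → root in [2.657500, 3.075000]
step 3: m = 2.866250, f(m) = -0.371961 < 0 → root in [2.866250, 3.075000]
step 4: m = 2.970625, f(m) = 0.241438 > 0 → root in [2.866250, 2.970625]
step 5: m = 2.918438, f(m) = -0.067985 < 0 → root in [2.918438, 2.970625]
Midpoint of [2.918438, 2.970625] = 2.944531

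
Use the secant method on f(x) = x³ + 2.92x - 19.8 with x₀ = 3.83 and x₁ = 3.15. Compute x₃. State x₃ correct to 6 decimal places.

f(x_0) = 47.565487, f(x_1) = 20.653875
x_2 = 3.150000 - (20.653875)·(3.150000 - 3.830000)/(20.653875 - (47.565487)) = 2.628120; f(x_2) = 6.026571
x_3 = 2.628120 - (6.026571)·(2.628120 - 3.150000)/(6.026571 - (20.653875)) = 2.413101; f(x_3) = 1.297877

2.413101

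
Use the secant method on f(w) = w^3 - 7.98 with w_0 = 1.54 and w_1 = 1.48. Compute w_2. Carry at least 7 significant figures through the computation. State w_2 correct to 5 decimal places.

Secant update: w_(k+1) = w_k − f(w_k)·(w_k − w_(k-1))/(f(w_k) − f(w_(k-1))).
f(w_0) = -4.327736, f(w_1) = -4.738208
w_2 = 1.480000 - (-4.738208)·(1.480000 - 1.540000)/(-4.738208 - (-4.327736)) = 2.172599; f(w_2) = 2.275072

2.17260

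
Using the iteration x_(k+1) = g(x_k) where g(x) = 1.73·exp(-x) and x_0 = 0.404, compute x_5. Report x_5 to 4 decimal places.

0.9173

x_1 = g(0.404000) = 1.155024
x_2 = g(1.155024) = 0.545036
x_3 = g(0.545036) = 1.003090
x_4 = g(1.003090) = 0.634468
x_5 = g(0.634468) = 0.917276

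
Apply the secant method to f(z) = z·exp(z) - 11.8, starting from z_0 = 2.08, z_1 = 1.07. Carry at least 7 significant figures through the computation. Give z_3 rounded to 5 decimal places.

f(z_0) = 4.849295, f(z_1) = -8.680544
z_2 = 1.070000 - (-8.680544)·(1.070000 - 2.080000)/(-8.680544 - (4.849295)) = 1.718001; f(z_2) = -2.224934
z_3 = 1.718001 - (-2.224934)·(1.718001 - 1.070000)/(-2.224934 - (-8.680544)) = 1.941335; f(z_3) = 1.727322

1.94134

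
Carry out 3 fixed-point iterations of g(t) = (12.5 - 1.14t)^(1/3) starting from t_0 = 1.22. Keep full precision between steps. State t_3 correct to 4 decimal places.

2.1578

t_1 = g(1.220000) = 2.231315
t_2 = g(2.231315) = 2.151292
t_3 = g(2.151292) = 2.157842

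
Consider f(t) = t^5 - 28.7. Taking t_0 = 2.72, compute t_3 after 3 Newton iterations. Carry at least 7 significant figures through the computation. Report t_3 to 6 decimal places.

Newton update: t ← t − f(t)/f'(t).
f'(t) = 5t^4
t_0 = 2.720000: f = 120.182797, f' = 273.681613 → t_1 = 2.720000 - (120.182797)/(273.681613) = 2.280866
t_1 = 2.280866: f = 33.030418, f' = 135.322303 → t_2 = 2.280866 - (33.030418)/(135.322303) = 2.036779
t_2 = 2.036779: f = 6.352575, f' = 86.049023 → t_3 = 2.036779 - (6.352575)/(86.049023) = 1.962954

1.962954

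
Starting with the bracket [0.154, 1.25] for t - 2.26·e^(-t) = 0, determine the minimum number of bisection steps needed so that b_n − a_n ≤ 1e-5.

Initial width b − a = 1.25 − 0.154 = 1.096000.
After n steps the width is (b−a)/2^n; need (b−a)/2^n ≤ 1e-5.
So n ≥ log₂(1.096000/1e-5) = log₂(109600.0000) ≈ 16.7419.
Hence n = 17.

17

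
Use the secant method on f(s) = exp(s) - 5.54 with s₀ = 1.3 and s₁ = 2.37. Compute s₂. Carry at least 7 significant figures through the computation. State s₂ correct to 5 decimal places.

Secant update: s_(k+1) = s_k − f(s_k)·(s_k − s_(k-1))/(f(s_k) − f(s_(k-1))).
f(s_0) = -1.870703, f(s_1) = 5.157392
s_2 = 2.370000 - (5.157392)·(2.370000 - 1.300000)/(5.157392 - (-1.870703)) = 1.584807; f(s_2) = -0.661649

1.58481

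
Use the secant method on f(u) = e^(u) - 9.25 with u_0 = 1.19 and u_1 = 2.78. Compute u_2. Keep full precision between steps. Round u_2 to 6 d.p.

1.928863

f(u_0) = -5.962919, f(u_1) = 6.869021
u_2 = 2.780000 - (6.869021)·(2.780000 - 1.190000)/(6.869021 - (-5.962919)) = 1.928863; f(u_2) = -2.368321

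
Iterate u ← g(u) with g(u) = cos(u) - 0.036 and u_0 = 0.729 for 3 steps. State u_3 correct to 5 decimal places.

u_1 = g(0.729000) = 0.709841
u_2 = g(0.709841) = 0.722466
u_3 = g(0.722466) = 0.714178

0.71418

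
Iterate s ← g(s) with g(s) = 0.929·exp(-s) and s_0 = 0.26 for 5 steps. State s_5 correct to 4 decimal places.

s_1 = g(0.260000) = 0.716307
s_2 = g(0.716307) = 0.453866
s_3 = g(0.453866) = 0.590071
s_4 = g(0.590071) = 0.514933
s_5 = g(0.514933) = 0.555115

0.5551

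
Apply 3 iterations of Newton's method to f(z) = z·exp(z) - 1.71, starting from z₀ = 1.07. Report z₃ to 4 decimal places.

Newton update: z ← z − f(z)/f'(z).
f'(z) = (z + 1)·exp(z)
z_0 = 1.070000: f = 1.409456, f' = 6.034836 → z_1 = 1.070000 - (1.409456)/(6.034836) = 0.836447
z_1 = 0.836447: f = 0.220645, f' = 4.238796 → z_2 = 0.836447 - (0.220645)/(4.238796) = 0.784393
z_2 = 0.784393: f = 0.008665, f' = 3.909741 → z_3 = 0.784393 - (0.008665)/(3.909741) = 0.782177

0.7822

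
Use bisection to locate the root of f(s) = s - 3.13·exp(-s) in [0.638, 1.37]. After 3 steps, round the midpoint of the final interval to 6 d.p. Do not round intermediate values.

1.049750

f(0.638000) = -1.015729, f(1.370000) = 0.574645 (opposite signs)
step 1: m = 1.004000, f(m) = -0.142866 < 0 → root in [1.004000, 1.370000]
step 2: m = 1.187000, f(m) = 0.231927 > 0 → root in [1.004000, 1.187000]
step 3: m = 1.095500, f(m) = 0.048914 > 0 → root in [1.004000, 1.095500]
Midpoint of [1.004000, 1.095500] = 1.049750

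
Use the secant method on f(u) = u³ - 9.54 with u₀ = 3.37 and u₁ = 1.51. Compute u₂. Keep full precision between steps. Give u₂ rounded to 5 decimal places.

1.83560

Secant update: u_(k+1) = u_k − f(u_k)·(u_k − u_(k-1))/(f(u_k) − f(u_(k-1))).
f(u_0) = 28.732753, f(u_1) = -6.097049
u_2 = 1.510000 - (-6.097049)·(1.510000 - 3.370000)/(-6.097049 - (28.732753)) = 1.835598; f(u_2) = -3.355100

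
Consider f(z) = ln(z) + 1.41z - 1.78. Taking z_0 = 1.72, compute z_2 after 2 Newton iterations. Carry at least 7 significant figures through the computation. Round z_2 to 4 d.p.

f'(z) = 1/z + 1.41
z_0 = 1.720000: f = 1.187524, f' = 1.991395 → z_1 = 1.720000 - (1.187524)/(1.991395) = 1.123672
z_1 = 1.123672: f = -0.079020, f' = 2.299939 → z_2 = 1.123672 - (-0.079020)/(2.299939) = 1.158030

1.1580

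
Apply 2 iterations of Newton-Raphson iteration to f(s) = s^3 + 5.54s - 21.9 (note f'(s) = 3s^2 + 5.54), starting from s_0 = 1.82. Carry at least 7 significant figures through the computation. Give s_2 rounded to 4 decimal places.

s_0 = 1.820000: f = -5.788632, f' = 15.477200 → s_1 = 1.820000 - (-5.788632)/(15.477200) = 2.194010
s_1 = 2.194010: f = 0.816083, f' = 19.981043 → s_2 = 2.194010 - (0.816083)/(19.981043) = 2.153167

2.1532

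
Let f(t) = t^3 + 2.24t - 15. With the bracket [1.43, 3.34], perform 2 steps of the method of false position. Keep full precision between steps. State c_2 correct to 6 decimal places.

2.054186

f(1.430000) = -8.872593, f(3.340000) = 29.741304
step 1: c = 1.868874, f(c) = -4.286319 < 0 → new bracket [1.868874, 3.340000]
step 2: c = 2.054186, f(c) = -1.730615 < 0 → new bracket [2.054186, 3.340000]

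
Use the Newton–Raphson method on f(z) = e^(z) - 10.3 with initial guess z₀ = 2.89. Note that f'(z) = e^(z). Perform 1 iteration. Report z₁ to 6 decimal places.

2.462435

Newton update: z ← z − f(z)/f'(z).
z_0 = 2.890000: f = 7.693310, f' = 17.993310 → z_1 = 2.890000 - (7.693310)/(17.993310) = 2.462435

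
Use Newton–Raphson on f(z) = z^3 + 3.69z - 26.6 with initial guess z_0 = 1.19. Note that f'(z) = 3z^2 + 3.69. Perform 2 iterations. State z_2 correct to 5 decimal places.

z_0 = 1.190000: f = -20.523741, f' = 7.938300 → z_1 = 1.190000 - (-20.523741)/(7.938300) = 3.775408
z_1 = 3.775408: f = 41.144790, f' = 46.451107 → z_2 = 3.775408 - (41.144790)/(46.451107) = 2.889642

2.88964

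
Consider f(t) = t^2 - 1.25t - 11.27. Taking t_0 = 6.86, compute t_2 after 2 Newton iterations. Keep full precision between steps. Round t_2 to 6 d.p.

Newton update: t ← t − f(t)/f'(t).
f'(t) = 2t - 1.25
t_0 = 6.860000: f = 27.214600, f' = 12.470000 → t_1 = 6.860000 - (27.214600)/(12.470000) = 4.677594
t_1 = 4.677594: f = 4.762895, f' = 8.105188 → t_2 = 4.677594 - (4.762895)/(8.105188) = 4.089959

4.089959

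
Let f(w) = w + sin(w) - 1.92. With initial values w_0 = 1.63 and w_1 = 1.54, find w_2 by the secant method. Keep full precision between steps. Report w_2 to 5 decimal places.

f(w_0) = 0.708248, f(w_1) = 0.619526
w_2 = 1.540000 - (0.619526)·(1.540000 - 1.630000)/(0.619526 - (0.708248)) = 0.911551; f(w_2) = -0.217994

0.91155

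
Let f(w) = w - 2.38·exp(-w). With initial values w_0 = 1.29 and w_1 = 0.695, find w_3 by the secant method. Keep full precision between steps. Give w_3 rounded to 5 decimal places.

Secant update: w_(k+1) = w_k − f(w_k)·(w_k − w_(k-1))/(f(w_k) − f(w_(k-1))).
f(w_0) = 0.634856, f(w_1) = -0.492797
w_2 = 0.695000 - (-0.492797)·(0.695000 - 1.290000)/(-0.492797 - (0.634856)) = 0.955022; f(w_2) = 0.039189
w_3 = 0.955022 - (0.039189)·(0.955022 - 0.695000)/(0.039189 - (-0.492797)) = 0.935867; f(w_3) = 0.002323

0.93587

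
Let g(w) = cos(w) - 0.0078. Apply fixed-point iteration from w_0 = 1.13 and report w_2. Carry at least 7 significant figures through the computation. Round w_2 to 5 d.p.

w_1 = g(1.130000) = 0.418860
w_2 = g(0.418860) = 0.905753

0.90575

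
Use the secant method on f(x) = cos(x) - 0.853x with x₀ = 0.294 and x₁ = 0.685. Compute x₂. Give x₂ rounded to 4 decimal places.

0.8290

f(x_0) = 0.706310, f(x_1) = 0.190114
x_2 = 0.685000 - (0.190114)·(0.685000 - 0.294000)/(0.190114 - (0.706310)) = 0.829004; f(x_2) = -0.031531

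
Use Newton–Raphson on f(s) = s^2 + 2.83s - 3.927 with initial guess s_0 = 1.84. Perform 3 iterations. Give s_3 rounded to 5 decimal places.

Newton update: s ← s − f(s)/f'(s).
f'(s) = 2s + 2.83
s_0 = 1.840000: f = 4.665800, f' = 6.510000 → s_1 = 1.840000 - (4.665800)/(6.510000) = 1.123287
s_1 = 1.123287: f = 0.513677, f' = 5.076575 → s_2 = 1.123287 - (0.513677)/(5.076575) = 1.022101
s_2 = 1.022101: f = 0.010239, f' = 4.874203 → s_3 = 1.022101 - (0.010239)/(4.874203) = 1.020001

1.02000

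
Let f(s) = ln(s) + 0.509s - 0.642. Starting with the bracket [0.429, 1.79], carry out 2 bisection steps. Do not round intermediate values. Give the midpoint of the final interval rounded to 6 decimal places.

f(0.429000) = -1.269937, f(1.790000) = 0.851326 (opposite signs)
step 1: m = 1.109500, f(m) = 0.026645 > 0 → root in [0.429000, 1.109500]
step 2: m = 0.769250, f(m) = -0.512791 < 0 → root in [0.769250, 1.109500]
Midpoint of [0.769250, 1.109500] = 0.939375

0.939375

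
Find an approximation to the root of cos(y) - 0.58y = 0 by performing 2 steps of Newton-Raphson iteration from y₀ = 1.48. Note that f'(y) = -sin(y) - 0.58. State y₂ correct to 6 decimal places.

y_0 = 1.480000: f = -0.767728, f' = -1.575881 → y_1 = 1.480000 - (-0.767728)/(-1.575881) = 0.992826
y_1 = 0.992826: f = -0.029514, f' = -1.417573 → y_2 = 0.992826 - (-0.029514)/(-1.417573) = 0.972006

0.972006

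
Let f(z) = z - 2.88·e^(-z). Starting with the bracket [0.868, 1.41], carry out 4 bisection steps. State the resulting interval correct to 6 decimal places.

f(0.868000) = -0.340996, f(1.410000) = 0.706867 (opposite signs)
step 1: m = 1.139000, f(m) = 0.217000 > 0 → root in [0.868000, 1.139000]
step 2: m = 1.003500, f(m) = -0.052291 < 0 → root in [1.003500, 1.139000]
step 3: m = 1.071250, f(m) = 0.084620 > 0 → root in [1.003500, 1.071250]
step 4: m = 1.037375, f(m) = 0.016750 > 0 → root in [1.003500, 1.037375]

[1.003500, 1.037375]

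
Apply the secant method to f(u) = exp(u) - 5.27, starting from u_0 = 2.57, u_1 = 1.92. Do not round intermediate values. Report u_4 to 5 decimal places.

f(u_0) = 7.795824, f(u_1) = 1.550958
u_2 = 1.920000 - (1.550958)·(1.920000 - 2.570000)/(1.550958 - (7.795824)) = 1.758568; f(u_2) = 0.534118
u_3 = 1.758568 - (0.534118)·(1.758568 - 1.920000)/(0.534118 - (1.550958)) = 1.673772; f(u_3) = 0.062242
u_4 = 1.673772 - (0.062242)·(1.673772 - 1.758568)/(0.062242 - (0.534118)) = 1.662587; f(u_4) = 0.002934

1.66259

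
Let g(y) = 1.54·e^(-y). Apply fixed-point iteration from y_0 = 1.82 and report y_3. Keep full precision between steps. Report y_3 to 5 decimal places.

y_1 = g(1.820000) = 0.249520
y_2 = g(0.249520) = 1.199929
y_3 = g(1.199929) = 0.463872

0.46387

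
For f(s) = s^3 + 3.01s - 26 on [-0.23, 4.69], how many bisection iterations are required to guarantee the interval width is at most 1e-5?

19

Initial width b − a = 4.69 − -0.23 = 4.920000.
After n steps the width is (b−a)/2^n; need (b−a)/2^n ≤ 1e-5.
So n ≥ log₂(4.920000/1e-5) = log₂(492000.0000) ≈ 18.9083.
Hence n = 19.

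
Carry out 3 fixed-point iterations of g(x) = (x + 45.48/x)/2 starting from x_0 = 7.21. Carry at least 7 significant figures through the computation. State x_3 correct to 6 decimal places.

x_1 = g(7.210000) = 6.758953
x_2 = g(6.758953) = 6.743903
x_3 = g(6.743903) = 6.743886

6.743886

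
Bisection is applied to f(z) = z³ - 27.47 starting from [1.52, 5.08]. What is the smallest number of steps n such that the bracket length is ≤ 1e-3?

12

Initial width b − a = 5.08 − 1.52 = 3.560000.
After n steps the width is (b−a)/2^n; need (b−a)/2^n ≤ 1e-3.
So n ≥ log₂(3.560000/1e-3) = log₂(3560.0000) ≈ 11.7977.
Hence n = 12.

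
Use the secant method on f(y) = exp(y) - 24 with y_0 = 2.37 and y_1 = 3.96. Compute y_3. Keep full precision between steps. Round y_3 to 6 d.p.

3.071559

f(y_0) = -13.302608, f(y_1) = 28.457326
y_2 = 3.960000 - (28.457326)·(3.960000 - 2.370000)/(28.457326 - (-13.302608)) = 2.876494; f(y_2) = -6.248078
y_3 = 2.876494 - (-6.248078)·(2.876494 - 3.960000)/(-6.248078 - (28.457326)) = 3.071559; f(y_3) = -2.424478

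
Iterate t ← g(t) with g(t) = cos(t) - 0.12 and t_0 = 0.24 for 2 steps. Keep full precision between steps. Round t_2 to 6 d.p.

0.538977

t_1 = g(0.240000) = 0.851338
t_2 = g(0.851338) = 0.538977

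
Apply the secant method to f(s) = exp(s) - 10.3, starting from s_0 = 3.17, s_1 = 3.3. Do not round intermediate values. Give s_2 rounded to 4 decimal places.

Secant update: s_(k+1) = s_k − f(s_k)·(s_k − s_(k-1))/(f(s_k) − f(s_(k-1))).
f(s_0) = 13.507484, f(s_1) = 16.812639
s_2 = 3.300000 - (16.812639)·(3.300000 - 3.170000)/(16.812639 - (13.507484)) = 2.638717; f(s_2) = 3.695234

2.6387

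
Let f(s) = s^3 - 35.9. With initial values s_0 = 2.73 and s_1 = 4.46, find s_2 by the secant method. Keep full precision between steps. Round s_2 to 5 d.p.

f(s_0) = -15.553583, f(s_1) = 52.816536
s_2 = 4.460000 - (52.816536)·(4.460000 - 2.730000)/(52.816536 - (-15.553583)) = 3.123559; f(s_2) = -5.424609

3.12356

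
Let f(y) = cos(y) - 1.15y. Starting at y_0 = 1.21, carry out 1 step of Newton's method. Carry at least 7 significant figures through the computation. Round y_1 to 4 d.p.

0.7121

f'(y) = -sin(y) - 1.15
y_0 = 1.210000: f = -1.038481, f' = -2.085616 → y_1 = 1.210000 - (-1.038481)/(-2.085616) = 0.712075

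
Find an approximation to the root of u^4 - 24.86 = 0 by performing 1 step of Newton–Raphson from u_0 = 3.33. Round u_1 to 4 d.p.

f'(u) = 4u^3
u_0 = 3.330000: f = 98.103703, f' = 147.704148 → u_1 = 3.330000 - (98.103703)/(147.704148) = 2.665809

2.6658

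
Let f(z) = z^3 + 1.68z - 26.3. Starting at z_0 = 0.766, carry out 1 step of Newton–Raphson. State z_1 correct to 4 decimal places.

7.9060

f'(z) = 3z^2 + 1.68
z_0 = 0.766000: f = -24.563665, f' = 3.440268 → z_1 = 0.766000 - (-24.563665)/(3.440268) = 7.906044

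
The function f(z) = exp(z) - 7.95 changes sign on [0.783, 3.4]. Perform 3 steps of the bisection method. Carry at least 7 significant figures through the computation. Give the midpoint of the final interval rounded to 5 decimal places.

f(0.783000) = -5.761973, f(3.400000) = 22.014100 (opposite signs)
step 1: m = 2.091500, f(m) = 0.147052 > 0 → root in [0.783000, 2.091500]
step 2: m = 1.437250, f(m) = -3.740895 < 0 → root in [1.437250, 2.091500]
step 3: m = 1.764375, f(m) = -2.112077 < 0 → root in [1.764375, 2.091500]
Midpoint of [1.764375, 2.091500] = 1.927937

1.92794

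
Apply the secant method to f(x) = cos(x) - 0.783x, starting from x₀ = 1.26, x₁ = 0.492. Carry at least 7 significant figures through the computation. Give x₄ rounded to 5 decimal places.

0.84635

f(x_0) = -0.680763, f(x_1) = 0.496154
x_2 = 0.492000 - (0.496154)·(0.492000 - 1.260000)/(0.496154 - (-0.680763)) = 0.815766; f(x_2) = 0.046565
x_3 = 0.815766 - (0.046565)·(0.815766 - 0.492000)/(0.046565 - (0.496154)) = 0.849300; f(x_3) = -0.004493
x_4 = 0.849300 - (-0.004493)·(0.849300 - 0.815766)/(-0.004493 - (0.046565)) = 0.846349; f(x_4) = 0.000030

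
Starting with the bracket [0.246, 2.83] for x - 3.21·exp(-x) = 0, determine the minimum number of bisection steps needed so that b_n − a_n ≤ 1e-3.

Initial width b − a = 2.83 − 0.246 = 2.584000.
After n steps the width is (b−a)/2^n; need (b−a)/2^n ≤ 1e-3.
So n ≥ log₂(2.584000/1e-3) = log₂(2584.0000) ≈ 11.3354.
Hence n = 12.

12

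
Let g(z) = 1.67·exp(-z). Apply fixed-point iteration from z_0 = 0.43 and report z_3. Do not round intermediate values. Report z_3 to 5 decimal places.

0.95055

z_1 = g(0.430000) = 1.086350
z_2 = g(1.086350) = 0.563535
z_3 = g(0.563535) = 0.950553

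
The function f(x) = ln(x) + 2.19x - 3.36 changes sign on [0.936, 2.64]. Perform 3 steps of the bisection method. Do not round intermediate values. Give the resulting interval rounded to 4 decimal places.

[1.3620, 1.5750]

f(0.936000) = -1.376300, f(2.640000) = 3.392379 (opposite signs)
step 1: m = 1.788000, f(m) = 1.136818 > 0 → root in [0.936000, 1.788000]
step 2: m = 1.362000, f(m) = -0.068266 < 0 → root in [1.362000, 1.788000]
step 3: m = 1.575000, f(m) = 0.543505 > 0 → root in [1.362000, 1.575000]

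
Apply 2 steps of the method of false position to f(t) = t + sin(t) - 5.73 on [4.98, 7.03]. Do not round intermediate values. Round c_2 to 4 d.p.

f(4.980000) = -1.714405, f(7.030000) = 1.979305
step 1: c = 5.931491, f(c) = -0.142998 < 0 → new bracket [5.931491, 7.030000]
step 2: c = 6.005507, f(c) = 0.001383 > 0 → new bracket [5.931491, 6.005507]

6.0055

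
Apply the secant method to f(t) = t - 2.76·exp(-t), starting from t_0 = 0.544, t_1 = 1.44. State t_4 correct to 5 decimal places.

1.00770

f(t_0) = -1.057964, f(t_1) = 0.786079
t_2 = 1.440000 - (0.786079)·(1.440000 - 0.544000)/(0.786079 - (-1.057964)) = 1.058053; f(t_2) = 0.099971
t_3 = 1.058053 - (0.099971)·(1.058053 - 1.440000)/(0.099971 - (0.786079)) = 1.002400; f(t_3) = -0.010513
t_4 = 1.002400 - (-0.010513)·(1.002400 - 1.058053)/(-0.010513 - (0.099971)) = 1.007696; f(t_4) = 0.000132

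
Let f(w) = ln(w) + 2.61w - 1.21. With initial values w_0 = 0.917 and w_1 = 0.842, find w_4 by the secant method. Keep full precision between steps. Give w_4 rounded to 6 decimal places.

Secant update: w_(k+1) = w_k − f(w_k)·(w_k − w_(k-1))/(f(w_k) − f(w_(k-1))).
f(w_0) = 1.096722, f(w_1) = 0.815645
w_2 = 0.842000 - (0.815645)·(0.842000 - 0.917000)/(0.815645 - (1.096722)) = 0.624361; f(w_2) = -0.051443
w_3 = 0.624361 - (-0.051443)·(0.624361 - 0.842000)/(-0.051443 - (0.815645)) = 0.637273; f(w_3) = 0.002727
w_4 = 0.637273 - (0.002727)·(0.637273 - 0.624361)/(0.002727 - (-0.051443)) = 0.636623; f(w_4) = 0.000010

0.636623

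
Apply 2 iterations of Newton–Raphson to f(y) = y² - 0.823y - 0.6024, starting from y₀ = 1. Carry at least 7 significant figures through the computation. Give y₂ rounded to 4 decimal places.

1.2927

Newton update: y ← y − f(y)/f'(y).
f'(y) = 2y - 0.823
y_0 = 1.000000: f = -0.425400, f' = 1.177000 → y_1 = 1.000000 - (-0.425400)/(1.177000) = 1.361427
y_1 = 1.361427: f = 0.130630, f' = 1.899855 → y_2 = 1.361427 - (0.130630)/(1.899855) = 1.292670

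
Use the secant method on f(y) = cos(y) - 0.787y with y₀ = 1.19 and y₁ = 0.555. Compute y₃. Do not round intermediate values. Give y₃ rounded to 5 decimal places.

Secant update: y_(k+1) = y_k − f(y_k)·(y_k − y_(k-1))/(f(y_k) − f(y_(k-1))).
f(y_0) = -0.564870, f(y_1) = 0.413115
y_2 = 0.555000 - (0.413115)·(0.555000 - 1.190000)/(0.413115 - (-0.564870)) = 0.823233; f(y_2) = 0.031969
y_3 = 0.823233 - (0.031969)·(0.823233 - 0.555000)/(0.031969 - (0.413115)) = 0.845732; f(y_3) = -0.002407

0.84573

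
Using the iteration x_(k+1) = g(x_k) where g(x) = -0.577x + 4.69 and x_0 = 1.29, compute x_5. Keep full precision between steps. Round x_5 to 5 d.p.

3.08170

x_1 = g(1.290000) = 3.945670
x_2 = g(3.945670) = 2.413348
x_3 = g(2.413348) = 3.297498
x_4 = g(3.297498) = 2.787344
x_5 = g(2.787344) = 3.081703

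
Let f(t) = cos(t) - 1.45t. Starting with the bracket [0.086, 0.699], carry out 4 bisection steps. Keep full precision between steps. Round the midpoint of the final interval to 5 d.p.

f(0.086000) = 0.871604, f(0.699000) = -0.248064 (opposite signs)
step 1: m = 0.392500, f(m) = 0.354831 > 0 → root in [0.392500, 0.699000]
step 2: m = 0.545750, f(m) = 0.063401 > 0 → root in [0.545750, 0.699000]
step 3: m = 0.622375, f(m) = -0.089948 < 0 → root in [0.545750, 0.622375]
step 4: m = 0.584062, f(m) = -0.012661 < 0 → root in [0.545750, 0.584062]
Midpoint of [0.545750, 0.584062] = 0.564906

0.56491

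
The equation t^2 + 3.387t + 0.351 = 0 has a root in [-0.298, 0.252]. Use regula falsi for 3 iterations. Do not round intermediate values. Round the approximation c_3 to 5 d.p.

f(-0.298000) = -0.569522, f(0.252000) = 1.268028
step 1: c = -0.127535, f(c) = -0.064697 < 0 → new bracket [-0.127535, 0.252000]
step 2: c = -0.109111, f(c) = -0.006653 < 0 → new bracket [-0.109111, 0.252000]
step 3: c = -0.107226, f(c) = -0.000677 < 0 → new bracket [-0.107226, 0.252000]

-0.10723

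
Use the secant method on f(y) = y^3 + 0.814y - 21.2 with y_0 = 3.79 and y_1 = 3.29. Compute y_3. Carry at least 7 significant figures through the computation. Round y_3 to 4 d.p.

2.7027

f(y_0) = 36.324999, f(y_1) = 17.089349
y_2 = 3.290000 - (17.089349)·(3.290000 - 3.790000)/(17.089349 - (36.324999)) = 2.845790; f(y_2) = 4.163154
y_3 = 2.845790 - (4.163154)·(2.845790 - 3.290000)/(4.163154 - (17.089349)) = 2.702722; f(y_3) = 0.742614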